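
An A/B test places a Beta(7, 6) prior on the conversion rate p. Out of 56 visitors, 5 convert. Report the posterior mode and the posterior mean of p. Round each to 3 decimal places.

Posterior: Beta(7+5, 6+51) = Beta(12, 57).
Mode = (12−1)/(12+57−2) = 11/67 = 0.164.
Mean = 12/(12+57) = 12/69 = 0.174.

MAP = 0.164; posterior mean = 0.174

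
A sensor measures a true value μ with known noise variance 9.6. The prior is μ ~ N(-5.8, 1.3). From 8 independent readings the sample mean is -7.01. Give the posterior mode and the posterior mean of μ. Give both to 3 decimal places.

μ_MAP = -6.429, E[μ|data] = -6.429

Posterior for μ is Normal. Precision-weighted mean: (1/1.3·-5.8 + 8/9.6·-7.01) / (1/1.3 + 8/9.6) = -6.429.
A Normal posterior is symmetric, so mode = mean.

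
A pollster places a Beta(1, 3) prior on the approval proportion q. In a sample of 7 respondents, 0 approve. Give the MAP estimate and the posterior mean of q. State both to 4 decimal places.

MAP = 0.0000, posterior mean = 0.0909

Posterior: Beta(1+0, 3+7) = Beta(1, 10).
Since α = 1 ≤ 1 and β > 1, the Beta density is monotone decreasing on [0,1]; the mode is at 0.
Mean = 1/(1+10) = 0.0909.
The posterior is right-skewed, so the mean exceeds the mode.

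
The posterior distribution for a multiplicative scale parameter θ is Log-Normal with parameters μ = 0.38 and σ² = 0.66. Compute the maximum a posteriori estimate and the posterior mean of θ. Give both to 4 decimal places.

Mode = exp(μ − σ²) = exp(-0.28) = 0.7558.
Mean = exp(μ + σ²/2) = exp(0.710) = 2.0340.

θ_MAP = 0.7558, E[θ|data] = 2.0340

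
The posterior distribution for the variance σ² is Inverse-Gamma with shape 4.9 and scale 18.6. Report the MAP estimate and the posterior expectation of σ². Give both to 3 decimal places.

Mode = β/(α+1) = 18.6/5.9 = 3.153.
Mean = β/(α−1) = 18.6/3.9 = 4.769.

MAP estimate = 3.153, posterior expectation = 4.769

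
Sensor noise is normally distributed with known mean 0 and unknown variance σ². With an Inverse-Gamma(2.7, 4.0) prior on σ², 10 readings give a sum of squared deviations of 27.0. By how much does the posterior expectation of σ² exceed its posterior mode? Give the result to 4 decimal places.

Posterior: Inverse-Gamma(shape = 2.7+10/2 = 7.7, scale = 4.0+27.0/2 = 17.5).
Mode = β/(α+1) = 17.5/8.7 = 2.0115.
Mean = β/(α−1) = 17.5/6.7 = 2.6119.
Difference = 2.6119 − 2.0115 = 0.6004.

0.6004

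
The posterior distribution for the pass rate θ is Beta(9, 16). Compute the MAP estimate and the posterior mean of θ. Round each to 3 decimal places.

Mode = (9−1)/(9+16−2) = 8/23 = 0.348.
Mean = 9/(9+16) = 9/25 = 0.360.

MAP = 0.348, posterior mean = 0.360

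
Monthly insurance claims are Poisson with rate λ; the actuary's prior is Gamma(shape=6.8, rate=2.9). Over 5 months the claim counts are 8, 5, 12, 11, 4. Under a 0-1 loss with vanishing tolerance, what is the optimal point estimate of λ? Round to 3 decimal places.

Σ counts = 40. Posterior: Gamma(shape = 6.8+40 = 46.8, rate = 2.9+5 = 7.9).
Mode = (α−1)/β = 45.8/7.9 = 5.797.
Mean = α/β = 46.8/7.9 = 5.924.
This is the posterior mode — the MAP estimate.

5.797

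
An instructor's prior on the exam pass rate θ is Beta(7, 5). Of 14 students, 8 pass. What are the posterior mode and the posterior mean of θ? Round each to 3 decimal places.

MAP: 0.583. Posterior mean: 0.577.

Posterior: Beta(7+8, 5+6) = Beta(15, 11).
Mode = (15−1)/(15+11−2) = 14/24 = 0.583.
Mean = 15/(15+11) = 15/26 = 0.577.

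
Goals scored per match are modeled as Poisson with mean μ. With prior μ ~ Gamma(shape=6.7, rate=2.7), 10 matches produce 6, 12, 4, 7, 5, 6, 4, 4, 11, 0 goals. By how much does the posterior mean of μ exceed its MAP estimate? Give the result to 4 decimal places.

Σ counts = 59. Posterior: Gamma(shape = 6.7+59 = 65.7, rate = 2.7+10 = 12.7).
Mode = (α−1)/β = 64.7/12.7 = 5.0945.
Mean = α/β = 65.7/12.7 = 5.1732.
Difference = 5.1732 − 5.0945 = 0.0787.
Mean > mode: the posterior has a right tail.

0.0787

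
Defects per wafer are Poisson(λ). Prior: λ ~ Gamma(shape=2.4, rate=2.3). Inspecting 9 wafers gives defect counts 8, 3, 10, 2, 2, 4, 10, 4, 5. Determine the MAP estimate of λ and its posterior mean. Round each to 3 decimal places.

Σ counts = 48. Posterior: Gamma(shape = 2.4+48 = 50.4, rate = 2.3+9 = 11.3).
Mode = (α−1)/β = 49.4/11.3 = 4.372.
Mean = α/β = 50.4/11.3 = 4.460.
Mean > mode: the posterior has a right tail.

MAP estimate = 4.372, posterior mean = 4.460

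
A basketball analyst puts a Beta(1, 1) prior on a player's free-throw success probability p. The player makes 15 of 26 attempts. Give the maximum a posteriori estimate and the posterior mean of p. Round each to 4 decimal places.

Posterior: Beta(1+15, 1+11) = Beta(16, 12).
Mode = (16−1)/(16+12−2) = 15/26 = 0.5769.
With a flat prior the MAP equals the MLE, 15/26.
Mean = 16/(16+12) = 16/28 = 0.5714.
The mean is pulled below the mode by the posterior's left skew.

MAP: 0.5769. Posterior mean: 0.5714.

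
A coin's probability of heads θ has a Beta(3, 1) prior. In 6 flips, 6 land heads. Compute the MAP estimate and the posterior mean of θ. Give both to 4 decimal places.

Posterior: Beta(3+6, 1+0) = Beta(9, 1).
Since β = 1 ≤ 1 and α > 1, the Beta density is monotone increasing on [0,1]; the mode is at 1.
Mean = 9/(9+1) = 0.9000.

MAP: 1.0000. Posterior mean: 0.9000.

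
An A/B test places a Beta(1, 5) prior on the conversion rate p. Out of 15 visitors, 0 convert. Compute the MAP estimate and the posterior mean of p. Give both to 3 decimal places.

MAP = 0.000; posterior mean = 0.048

Posterior: Beta(1+0, 5+15) = Beta(1, 20).
Since α = 1 ≤ 1 and β > 1, the Beta density is monotone decreasing on [0,1]; the mode is at 0.
Mean = 1/(1+20) = 0.048.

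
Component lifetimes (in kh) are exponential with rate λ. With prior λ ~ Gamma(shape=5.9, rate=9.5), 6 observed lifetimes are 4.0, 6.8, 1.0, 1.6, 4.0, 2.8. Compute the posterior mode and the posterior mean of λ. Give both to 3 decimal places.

Σ times = 20.2. Posterior: Gamma(shape = 5.9+6 = 11.9, rate = 9.5+20.2 = 29.7).
Mode = (α−1)/β = 10.9/29.7 = 0.367.
Mean = α/β = 11.9/29.7 = 0.401.

MAP: 0.367. Posterior mean: 0.401.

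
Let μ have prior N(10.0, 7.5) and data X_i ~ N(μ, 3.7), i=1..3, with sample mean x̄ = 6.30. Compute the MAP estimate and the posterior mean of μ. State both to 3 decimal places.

Posterior for μ is Normal. Precision-weighted mean: (1/7.5·10.0 + 3/3.7·6.30) / (1/7.5 + 3/3.7) = 6.823.
A Normal posterior is symmetric, so mode = mean.

MAP: 6.823. Posterior mean: 6.823.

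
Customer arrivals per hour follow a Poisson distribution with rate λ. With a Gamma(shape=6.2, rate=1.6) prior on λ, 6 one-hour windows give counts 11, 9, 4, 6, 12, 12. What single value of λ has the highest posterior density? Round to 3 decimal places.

7.789

Σ counts = 54. Posterior: Gamma(shape = 6.2+54 = 60.2, rate = 1.6+6 = 7.6).
Mode = (α−1)/β = 59.2/7.6 = 7.789.
Mean = α/β = 60.2/7.6 = 7.921.
This is the posterior mode — the MAP estimate.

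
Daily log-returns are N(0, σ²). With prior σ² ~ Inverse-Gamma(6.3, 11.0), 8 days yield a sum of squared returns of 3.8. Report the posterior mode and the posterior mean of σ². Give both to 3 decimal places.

Posterior: Inverse-Gamma(shape = 6.3+8/2 = 10.3, scale = 11.0+3.8/2 = 12.9).
Mode = β/(α+1) = 12.9/11.3 = 1.142.
Mean = β/(α−1) = 12.9/9.3 = 1.387.

MAP: 1.142. Posterior mean: 1.387.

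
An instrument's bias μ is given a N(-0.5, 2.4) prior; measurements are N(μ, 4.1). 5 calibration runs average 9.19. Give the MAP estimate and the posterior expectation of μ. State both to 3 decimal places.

Posterior for μ is Normal. Precision-weighted mean: (1/2.4·-0.5 + 5/4.1·9.19) / (1/2.4 + 5/4.1) = 6.722.
A Normal posterior is symmetric, so mode = mean.

MAP: 6.722. Posterior mean: 6.722.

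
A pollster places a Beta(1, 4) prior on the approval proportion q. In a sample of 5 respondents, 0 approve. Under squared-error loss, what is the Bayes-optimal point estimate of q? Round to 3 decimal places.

0.100

Posterior: Beta(1+0, 4+5) = Beta(1, 9).
Since α = 1 ≤ 1 and β > 1, the Beta density is monotone decreasing on [0,1]; the mode is at 0.
Mean = 1/(1+9) = 0.100.
Squared-error loss ⇒ the optimal estimator is the posterior mean.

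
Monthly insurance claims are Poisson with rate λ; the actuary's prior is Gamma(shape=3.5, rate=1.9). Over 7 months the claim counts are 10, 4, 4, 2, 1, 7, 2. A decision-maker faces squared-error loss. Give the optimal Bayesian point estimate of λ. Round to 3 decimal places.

Σ counts = 30. Posterior: Gamma(shape = 3.5+30 = 33.5, rate = 1.9+7 = 8.9).
Mode = (α−1)/β = 32.5/8.9 = 3.652.
Mean = α/β = 33.5/8.9 = 3.764.
Squared-error loss ⇒ the optimal estimator is the posterior mean.

3.764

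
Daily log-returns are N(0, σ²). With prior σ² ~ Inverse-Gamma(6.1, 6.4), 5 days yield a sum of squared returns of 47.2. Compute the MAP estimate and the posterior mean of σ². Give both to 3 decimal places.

MAP estimate = 3.125, posterior mean = 3.947

Posterior: Inverse-Gamma(shape = 6.1+5/2 = 8.6, scale = 6.4+47.2/2 = 30.0).
Mode = β/(α+1) = 30.0/9.6 = 3.125.
Mean = β/(α−1) = 30.0/7.6 = 3.947.
The posterior is right-skewed, so the mean exceeds the mode.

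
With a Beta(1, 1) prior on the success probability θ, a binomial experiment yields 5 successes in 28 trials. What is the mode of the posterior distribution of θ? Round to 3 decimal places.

Posterior: Beta(1+5, 1+23) = Beta(6, 24).
Mode = (6−1)/(6+24−2) = 5/28 = 0.179.
Mean = 6/(6+24) = 6/30 = 0.200.
This is the posterior mode — the MAP estimate.

0.179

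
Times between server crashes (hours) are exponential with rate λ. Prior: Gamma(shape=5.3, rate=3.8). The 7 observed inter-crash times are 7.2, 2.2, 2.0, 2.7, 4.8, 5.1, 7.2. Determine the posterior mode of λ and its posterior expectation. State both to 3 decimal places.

posterior mode = 0.323, posterior expectation = 0.351

Σ times = 31.2. Posterior: Gamma(shape = 5.3+7 = 12.3, rate = 3.8+31.2 = 35.0).
Mode = (α−1)/β = 11.3/35.0 = 0.323.
Mean = α/β = 12.3/35.0 = 0.351.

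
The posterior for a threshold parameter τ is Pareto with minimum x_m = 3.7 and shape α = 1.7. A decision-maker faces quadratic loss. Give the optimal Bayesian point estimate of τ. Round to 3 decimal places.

8.986

The Pareto density is strictly decreasing on [x_m, ∞), so the mode is x_m = 3.700.
Mean = α·x_m/(α−1) = 1.7·3.7/0.7 = 8.986.
Quadratic loss ⇒ the optimal estimator is the posterior mean.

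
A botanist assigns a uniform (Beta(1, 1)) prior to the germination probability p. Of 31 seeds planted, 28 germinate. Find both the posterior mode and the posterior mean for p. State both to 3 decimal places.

MAP = 0.903, posterior mean = 0.879

Posterior: Beta(1+28, 1+3) = Beta(29, 4).
Mode = (29−1)/(29+4−2) = 28/31 = 0.903.
With a flat prior the MAP equals the MLE, 28/31.
Mean = 29/(29+4) = 29/33 = 0.879.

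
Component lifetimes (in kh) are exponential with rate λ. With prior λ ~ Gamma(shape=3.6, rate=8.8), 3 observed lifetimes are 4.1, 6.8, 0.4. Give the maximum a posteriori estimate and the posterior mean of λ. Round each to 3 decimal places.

MAP = 0.279; posterior mean = 0.328

Σ times = 11.3. Posterior: Gamma(shape = 3.6+3 = 6.6, rate = 8.8+11.3 = 20.1).
Mode = (α−1)/β = 5.6/20.1 = 0.279.
Mean = α/β = 6.6/20.1 = 0.328.
Mean > mode: the posterior has a right tail.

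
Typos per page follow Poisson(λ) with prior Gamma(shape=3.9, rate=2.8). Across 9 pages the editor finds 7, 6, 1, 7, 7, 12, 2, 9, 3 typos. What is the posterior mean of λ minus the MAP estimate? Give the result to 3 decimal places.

Σ counts = 54. Posterior: Gamma(shape = 3.9+54 = 57.9, rate = 2.8+9 = 11.8).
Mode = (α−1)/β = 56.9/11.8 = 4.822.
Mean = α/β = 57.9/11.8 = 4.907.
Difference = 4.907 − 4.822 = 0.085.
Mean > mode: the posterior has a right tail.

0.085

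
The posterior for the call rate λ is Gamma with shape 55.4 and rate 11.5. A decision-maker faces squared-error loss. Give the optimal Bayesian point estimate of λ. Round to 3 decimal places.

Mode = (α−1)/β = 54.4/11.5 = 4.730.
Mean = α/β = 55.4/11.5 = 4.817.
Squared-error loss ⇒ the optimal estimator is the posterior mean.

4.817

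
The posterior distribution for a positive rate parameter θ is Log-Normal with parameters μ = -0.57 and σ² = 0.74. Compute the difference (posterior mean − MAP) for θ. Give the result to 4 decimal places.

0.5489

Mode = exp(μ − σ²) = exp(-1.31) = 0.2698.
Mean = exp(μ + σ²/2) = exp(-0.200) = 0.8187.
Difference = 0.8187 − 0.2698 = 0.5489.
The mean is pulled above the mode by the posterior's right skew.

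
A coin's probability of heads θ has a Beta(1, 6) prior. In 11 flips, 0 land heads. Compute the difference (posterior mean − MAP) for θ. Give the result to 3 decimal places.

Posterior: Beta(1+0, 6+11) = Beta(1, 17).
Since α = 1 ≤ 1 and β > 1, the Beta density is monotone decreasing on [0,1]; the mode is at 0.
Mean = 1/(1+17) = 0.056.
Difference = 0.056 − 0.000 = 0.056.
The mean is pulled above the mode by the posterior's right skew.

0.056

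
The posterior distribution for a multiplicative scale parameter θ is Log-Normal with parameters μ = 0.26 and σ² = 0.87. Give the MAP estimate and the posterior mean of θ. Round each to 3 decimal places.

MAP = 0.543, posterior mean = 2.004

Mode = exp(μ − σ²) = exp(-0.61) = 0.543.
Mean = exp(μ + σ²/2) = exp(0.695) = 2.004.
The posterior is right-skewed, so the mean exceeds the mode.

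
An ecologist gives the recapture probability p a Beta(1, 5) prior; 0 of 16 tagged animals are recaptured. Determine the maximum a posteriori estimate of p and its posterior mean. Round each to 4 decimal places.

MAP = 0.0000, posterior mean = 0.0455

Posterior: Beta(1+0, 5+16) = Beta(1, 21).
Since α = 1 ≤ 1 and β > 1, the Beta density is monotone decreasing on [0,1]; the mode is at 0.
Mean = 1/(1+21) = 0.0455.
Mean > mode: the posterior has a right tail.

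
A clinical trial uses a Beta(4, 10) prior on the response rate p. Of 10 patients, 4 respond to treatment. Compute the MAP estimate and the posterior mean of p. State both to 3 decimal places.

Posterior: Beta(4+4, 10+6) = Beta(8, 16).
Mode = (8−1)/(8+16−2) = 7/22 = 0.318.
Mean = 8/(8+16) = 8/24 = 0.333.

MAP: 0.318. Posterior mean: 0.333.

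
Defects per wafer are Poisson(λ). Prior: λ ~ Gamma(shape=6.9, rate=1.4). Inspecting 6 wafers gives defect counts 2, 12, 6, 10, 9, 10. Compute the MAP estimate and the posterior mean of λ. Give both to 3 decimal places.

Σ counts = 49. Posterior: Gamma(shape = 6.9+49 = 55.9, rate = 1.4+6 = 7.4).
Mode = (α−1)/β = 54.9/7.4 = 7.419.
Mean = α/β = 55.9/7.4 = 7.554.

MAP = 7.419, posterior mean = 7.554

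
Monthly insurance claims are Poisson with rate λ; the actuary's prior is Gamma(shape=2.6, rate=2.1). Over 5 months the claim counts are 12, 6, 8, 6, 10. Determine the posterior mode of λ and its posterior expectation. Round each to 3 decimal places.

posterior mode = 6.141, posterior expectation = 6.282

Σ counts = 42. Posterior: Gamma(shape = 2.6+42 = 44.6, rate = 2.1+5 = 7.1).
Mode = (α−1)/β = 43.6/7.1 = 6.141.
Mean = α/β = 44.6/7.1 = 6.282.
The posterior is right-skewed, so the mean exceeds the mode.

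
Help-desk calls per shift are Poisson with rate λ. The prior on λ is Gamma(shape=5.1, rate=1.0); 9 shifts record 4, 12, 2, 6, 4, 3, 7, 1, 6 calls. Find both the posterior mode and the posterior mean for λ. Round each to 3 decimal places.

MAP = 4.910, posterior mean = 5.010

Σ counts = 45. Posterior: Gamma(shape = 5.1+45 = 50.1, rate = 1.0+9 = 10.0).
Mode = (α−1)/β = 49.1/10.0 = 4.910.
Mean = α/β = 50.1/10.0 = 5.010.
The posterior is right-skewed, so the mean exceeds the mode.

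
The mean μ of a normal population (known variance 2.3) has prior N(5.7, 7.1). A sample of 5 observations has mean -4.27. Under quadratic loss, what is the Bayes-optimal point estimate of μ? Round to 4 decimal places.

Posterior for μ is Normal. Precision-weighted mean: (1/7.1·5.7 + 5/2.3·-4.27) / (1/7.1 + 5/2.3) = -3.6634.
A Normal posterior is symmetric, so mode = mean.
Quadratic loss ⇒ the optimal estimator is the posterior mean.

-3.6634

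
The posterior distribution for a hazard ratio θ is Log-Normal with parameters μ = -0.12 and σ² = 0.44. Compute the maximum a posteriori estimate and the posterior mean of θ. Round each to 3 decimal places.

MAP = 0.571; posterior mean = 1.105

Mode = exp(μ − σ²) = exp(-0.56) = 0.571.
Mean = exp(μ + σ²/2) = exp(0.100) = 1.105.
Right-skewed posterior ⇒ mode < mean.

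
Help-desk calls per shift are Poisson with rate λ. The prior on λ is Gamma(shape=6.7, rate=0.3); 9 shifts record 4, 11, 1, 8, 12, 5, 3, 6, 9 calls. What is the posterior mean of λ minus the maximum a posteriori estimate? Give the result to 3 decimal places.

Σ counts = 59. Posterior: Gamma(shape = 6.7+59 = 65.7, rate = 0.3+9 = 9.3).
Mode = (α−1)/β = 64.7/9.3 = 6.957.
Mean = α/β = 65.7/9.3 = 7.065.
Difference = 7.065 − 6.957 = 0.108.
The posterior is right-skewed, so the mean exceeds the mode.

0.108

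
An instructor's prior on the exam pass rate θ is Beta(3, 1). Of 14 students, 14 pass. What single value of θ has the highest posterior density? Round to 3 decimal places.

1.000

Posterior: Beta(3+14, 1+0) = Beta(17, 1).
Since β = 1 ≤ 1 and α > 1, the Beta density is monotone increasing on [0,1]; the mode is at 1.
Mean = 17/(17+1) = 0.944.
This is the posterior mode — the MAP estimate.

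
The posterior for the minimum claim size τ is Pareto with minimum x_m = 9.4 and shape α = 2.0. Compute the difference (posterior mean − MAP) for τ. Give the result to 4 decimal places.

The Pareto density is strictly decreasing on [x_m, ∞), so the mode is x_m = 9.4000.
Mean = α·x_m/(α−1) = 2.0·9.4/1.0 = 18.8000.
Difference = 18.8000 − 9.4000 = 9.4000.
Right-skewed posterior ⇒ mode < mean.

9.4000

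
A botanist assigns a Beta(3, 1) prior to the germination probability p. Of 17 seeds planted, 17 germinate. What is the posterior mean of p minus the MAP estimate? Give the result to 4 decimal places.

Posterior: Beta(3+17, 1+0) = Beta(20, 1).
Since β = 1 ≤ 1 and α > 1, the Beta density is monotone increasing on [0,1]; the mode is at 1.
Mean = 20/(20+1) = 0.9524.
Difference = 0.9524 − 1.0000 = -0.0476.
Mode > mean: the posterior has a left tail.

-0.0476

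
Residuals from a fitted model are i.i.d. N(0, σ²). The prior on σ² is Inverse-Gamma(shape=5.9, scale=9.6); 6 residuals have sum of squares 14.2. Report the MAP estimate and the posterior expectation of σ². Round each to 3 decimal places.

σ²_MAP = 1.687, E[σ²|data] = 2.114

Posterior: Inverse-Gamma(shape = 5.9+6/2 = 8.9, scale = 9.6+14.2/2 = 16.7).
Mode = β/(α+1) = 16.7/9.9 = 1.687.
Mean = β/(α−1) = 16.7/7.9 = 2.114.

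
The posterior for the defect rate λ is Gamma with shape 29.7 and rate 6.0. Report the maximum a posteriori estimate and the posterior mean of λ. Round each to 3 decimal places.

Mode = (α−1)/β = 28.7/6.0 = 4.783.
Mean = α/β = 29.7/6.0 = 4.950.

λ_MAP = 4.783, E[λ|data] = 4.950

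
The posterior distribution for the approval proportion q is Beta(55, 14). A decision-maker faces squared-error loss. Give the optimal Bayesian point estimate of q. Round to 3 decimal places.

Mode = (55−1)/(55+14−2) = 54/67 = 0.806.
Mean = 55/(55+14) = 55/69 = 0.797.
Squared-error loss ⇒ the optimal estimator is the posterior mean.

0.797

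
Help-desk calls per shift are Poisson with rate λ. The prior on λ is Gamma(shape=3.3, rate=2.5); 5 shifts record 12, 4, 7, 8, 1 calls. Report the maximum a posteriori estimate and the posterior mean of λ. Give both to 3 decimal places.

Σ counts = 32. Posterior: Gamma(shape = 3.3+32 = 35.3, rate = 2.5+5 = 7.5).
Mode = (α−1)/β = 34.3/7.5 = 4.573.
Mean = α/β = 35.3/7.5 = 4.707.
Right-skewed posterior ⇒ mode < mean.

maximum a posteriori estimate = 4.573, posterior mean = 4.707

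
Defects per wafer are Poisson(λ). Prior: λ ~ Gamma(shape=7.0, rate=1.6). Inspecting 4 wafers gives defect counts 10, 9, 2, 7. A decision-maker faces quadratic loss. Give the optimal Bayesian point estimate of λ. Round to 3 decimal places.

6.250

Σ counts = 28. Posterior: Gamma(shape = 7.0+28 = 35.0, rate = 1.6+4 = 5.6).
Mode = (α−1)/β = 34.0/5.6 = 6.071.
Mean = α/β = 35.0/5.6 = 6.250.
Quadratic loss ⇒ the optimal estimator is the posterior mean.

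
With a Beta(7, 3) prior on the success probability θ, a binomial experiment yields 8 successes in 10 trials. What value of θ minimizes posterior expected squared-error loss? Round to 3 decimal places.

0.750

Posterior: Beta(7+8, 3+2) = Beta(15, 5).
Mode = (15−1)/(15+5−2) = 14/18 = 0.778.
Mean = 15/(15+5) = 15/20 = 0.750.
Squared-error loss ⇒ the optimal estimator is the posterior mean.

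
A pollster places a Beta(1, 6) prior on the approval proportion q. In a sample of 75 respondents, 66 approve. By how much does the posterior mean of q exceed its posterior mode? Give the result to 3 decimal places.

-0.008

Posterior: Beta(1+66, 6+9) = Beta(67, 15).
Mode = (67−1)/(67+15−2) = 66/80 = 0.825.
Mean = 67/(67+15) = 67/82 = 0.817.
Difference = 0.817 − 0.825 = -0.008.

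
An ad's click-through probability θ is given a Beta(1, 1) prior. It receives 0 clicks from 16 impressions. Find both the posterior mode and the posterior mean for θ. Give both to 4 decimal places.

MAP = 0.0000, posterior mean = 0.0556

Posterior: Beta(1+0, 1+16) = Beta(1, 17).
Since α = 1 ≤ 1 and β > 1, the Beta density is monotone decreasing on [0,1]; the mode is at 0.
Mean = 1/(1+17) = 0.0556.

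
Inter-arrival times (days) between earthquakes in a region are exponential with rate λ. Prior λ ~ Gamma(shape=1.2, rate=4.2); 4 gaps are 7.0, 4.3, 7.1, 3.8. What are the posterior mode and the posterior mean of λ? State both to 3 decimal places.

Σ times = 22.2. Posterior: Gamma(shape = 1.2+4 = 5.2, rate = 4.2+22.2 = 26.4).
Mode = (α−1)/β = 4.2/26.4 = 0.159.
Mean = α/β = 5.2/26.4 = 0.197.

posterior mode = 0.159, posterior mean = 0.197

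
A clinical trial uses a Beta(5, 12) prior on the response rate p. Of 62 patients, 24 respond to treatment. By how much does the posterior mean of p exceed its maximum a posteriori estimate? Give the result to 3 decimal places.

0.003

Posterior: Beta(5+24, 12+38) = Beta(29, 50).
Mode = (29−1)/(29+50−2) = 28/77 = 0.364.
Mean = 29/(29+50) = 29/79 = 0.367.
Difference = 0.367 − 0.364 = 0.003.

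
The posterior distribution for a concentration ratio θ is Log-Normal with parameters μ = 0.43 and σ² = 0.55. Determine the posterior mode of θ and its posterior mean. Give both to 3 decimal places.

Mode = exp(μ − σ²) = exp(-0.12) = 0.887.
Mean = exp(μ + σ²/2) = exp(0.705) = 2.024.
Right-skewed posterior ⇒ mode < mean.

MAP = 0.887, posterior mean = 2.024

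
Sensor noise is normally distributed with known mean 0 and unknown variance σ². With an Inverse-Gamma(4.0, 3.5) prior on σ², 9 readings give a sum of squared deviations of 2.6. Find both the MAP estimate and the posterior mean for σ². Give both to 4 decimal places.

σ²_MAP = 0.5053, E[σ²|data] = 0.6400

Posterior: Inverse-Gamma(shape = 4.0+9/2 = 8.5, scale = 3.5+2.6/2 = 4.8).
Mode = β/(α+1) = 4.8/9.5 = 0.5053.
Mean = β/(α−1) = 4.8/7.5 = 0.6400.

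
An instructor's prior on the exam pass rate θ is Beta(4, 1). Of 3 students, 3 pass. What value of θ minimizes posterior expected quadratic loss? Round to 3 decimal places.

Posterior: Beta(4+3, 1+0) = Beta(7, 1).
Since β = 1 ≤ 1 and α > 1, the Beta density is monotone increasing on [0,1]; the mode is at 1.
Mean = 7/(7+1) = 0.875.
Quadratic loss ⇒ the optimal estimator is the posterior mean.

0.875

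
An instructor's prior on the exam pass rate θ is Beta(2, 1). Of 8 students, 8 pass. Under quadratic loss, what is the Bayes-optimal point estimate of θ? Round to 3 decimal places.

0.909

Posterior: Beta(2+8, 1+0) = Beta(10, 1).
Since β = 1 ≤ 1 and α > 1, the Beta density is monotone increasing on [0,1]; the mode is at 1.
Mean = 10/(10+1) = 0.909.
Quadratic loss ⇒ the optimal estimator is the posterior mean.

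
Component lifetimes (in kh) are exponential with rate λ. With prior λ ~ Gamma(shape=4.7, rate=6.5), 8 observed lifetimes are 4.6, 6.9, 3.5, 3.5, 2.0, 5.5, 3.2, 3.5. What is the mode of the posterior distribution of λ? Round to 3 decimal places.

Σ times = 32.7. Posterior: Gamma(shape = 4.7+8 = 12.7, rate = 6.5+32.7 = 39.2).
Mode = (α−1)/β = 11.7/39.2 = 0.298.
Mean = α/β = 12.7/39.2 = 0.324.
This is the posterior mode — the MAP estimate.

0.298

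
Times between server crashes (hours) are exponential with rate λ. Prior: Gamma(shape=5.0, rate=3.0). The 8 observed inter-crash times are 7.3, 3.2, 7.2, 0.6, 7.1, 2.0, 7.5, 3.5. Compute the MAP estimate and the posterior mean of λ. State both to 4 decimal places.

λ_MAP = 0.2899, E[λ|data] = 0.3140

Σ times = 38.4. Posterior: Gamma(shape = 5.0+8 = 13.0, rate = 3.0+38.4 = 41.4).
Mode = (α−1)/β = 12.0/41.4 = 0.2899.
Mean = α/β = 13.0/41.4 = 0.3140.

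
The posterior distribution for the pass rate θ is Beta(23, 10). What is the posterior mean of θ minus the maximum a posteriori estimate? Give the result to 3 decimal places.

Mode = (23−1)/(23+10−2) = 22/31 = 0.710.
Mean = 23/(23+10) = 23/33 = 0.697.
Difference = 0.697 − 0.710 = -0.013.
The mean is pulled below the mode by the posterior's left skew.

-0.013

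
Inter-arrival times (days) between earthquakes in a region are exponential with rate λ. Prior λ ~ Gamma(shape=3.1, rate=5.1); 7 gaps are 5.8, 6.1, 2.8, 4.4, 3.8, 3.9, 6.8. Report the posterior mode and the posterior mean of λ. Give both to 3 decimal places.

Σ times = 33.6. Posterior: Gamma(shape = 3.1+7 = 10.1, rate = 5.1+33.6 = 38.7).
Mode = (α−1)/β = 9.1/38.7 = 0.235.
Mean = α/β = 10.1/38.7 = 0.261.
Mean > mode: the posterior has a right tail.

MAP: 0.235. Posterior mean: 0.261.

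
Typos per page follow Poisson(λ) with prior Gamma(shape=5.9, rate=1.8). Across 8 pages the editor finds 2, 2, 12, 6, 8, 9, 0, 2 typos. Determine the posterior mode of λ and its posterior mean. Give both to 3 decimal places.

Σ counts = 41. Posterior: Gamma(shape = 5.9+41 = 46.9, rate = 1.8+8 = 9.8).
Mode = (α−1)/β = 45.9/9.8 = 4.684.
Mean = α/β = 46.9/9.8 = 4.786.
Right-skewed posterior ⇒ mode < mean.

posterior mode = 4.684, posterior mean = 4.786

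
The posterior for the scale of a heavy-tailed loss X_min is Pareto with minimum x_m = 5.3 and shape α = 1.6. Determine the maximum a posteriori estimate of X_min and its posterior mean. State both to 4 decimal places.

The Pareto density is strictly decreasing on [x_m, ∞), so the mode is x_m = 5.3000.
Mean = α·x_m/(α−1) = 1.6·5.3/0.6 = 14.1333.
Mean > mode: the posterior has a right tail.

maximum a posteriori estimate = 5.3000, posterior mean = 14.1333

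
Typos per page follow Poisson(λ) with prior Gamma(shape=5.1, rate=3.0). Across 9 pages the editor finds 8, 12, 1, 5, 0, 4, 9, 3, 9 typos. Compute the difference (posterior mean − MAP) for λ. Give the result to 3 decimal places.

Σ counts = 51. Posterior: Gamma(shape = 5.1+51 = 56.1, rate = 3.0+9 = 12.0).
Mode = (α−1)/β = 55.1/12.0 = 4.592.
Mean = α/β = 56.1/12.0 = 4.675.
Difference = 4.675 − 4.592 = 0.083.
Mean > mode: the posterior has a right tail.

0.083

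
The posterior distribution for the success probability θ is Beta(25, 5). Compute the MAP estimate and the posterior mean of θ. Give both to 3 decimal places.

MAP = 0.857, posterior mean = 0.833

Mode = (25−1)/(25+5−2) = 24/28 = 0.857.
Mean = 25/(25+5) = 25/30 = 0.833.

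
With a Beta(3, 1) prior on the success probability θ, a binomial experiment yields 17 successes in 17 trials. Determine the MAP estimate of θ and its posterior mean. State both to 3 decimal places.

MAP: 1.000. Posterior mean: 0.952.

Posterior: Beta(3+17, 1+0) = Beta(20, 1).
Since β = 1 ≤ 1 and α > 1, the Beta density is monotone increasing on [0,1]; the mode is at 1.
Mean = 20/(20+1) = 0.952.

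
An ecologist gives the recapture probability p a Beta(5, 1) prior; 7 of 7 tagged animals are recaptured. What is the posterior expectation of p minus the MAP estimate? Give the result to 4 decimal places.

-0.0769

Posterior: Beta(5+7, 1+0) = Beta(12, 1).
Since β = 1 ≤ 1 and α > 1, the Beta density is monotone increasing on [0,1]; the mode is at 1.
Mean = 12/(12+1) = 0.9231.
Difference = 0.9231 − 1.0000 = -0.0769.
The mean is pulled below the mode by the posterior's left skew.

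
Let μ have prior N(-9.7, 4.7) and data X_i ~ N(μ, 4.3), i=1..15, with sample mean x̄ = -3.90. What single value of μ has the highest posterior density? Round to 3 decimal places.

-4.233

Posterior for μ is Normal. Precision-weighted mean: (1/4.7·-9.7 + 15/4.3·-3.90) / (1/4.7 + 15/4.3) = -4.233.
A Normal posterior is symmetric, so mode = mean.
This is the posterior mode — the MAP estimate.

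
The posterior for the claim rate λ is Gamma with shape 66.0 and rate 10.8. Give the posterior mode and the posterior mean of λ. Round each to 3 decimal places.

Mode = (α−1)/β = 65.0/10.8 = 6.019.
Mean = α/β = 66.0/10.8 = 6.111.
The mean is pulled above the mode by the posterior's right skew.

λ_MAP = 6.019, E[λ|data] = 6.111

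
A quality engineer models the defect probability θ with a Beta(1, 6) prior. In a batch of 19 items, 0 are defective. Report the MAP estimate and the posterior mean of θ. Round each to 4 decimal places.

MAP: 0.0000. Posterior mean: 0.0385.

Posterior: Beta(1+0, 6+19) = Beta(1, 25).
Since α = 1 ≤ 1 and β > 1, the Beta density is monotone decreasing on [0,1]; the mode is at 0.
Mean = 1/(1+25) = 0.0385.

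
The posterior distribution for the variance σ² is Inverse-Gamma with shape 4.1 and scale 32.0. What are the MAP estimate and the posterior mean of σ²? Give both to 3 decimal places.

Mode = β/(α+1) = 32.0/5.1 = 6.275.
Mean = β/(α−1) = 32.0/3.1 = 10.323.

σ²_MAP = 6.275, E[σ²|data] = 10.323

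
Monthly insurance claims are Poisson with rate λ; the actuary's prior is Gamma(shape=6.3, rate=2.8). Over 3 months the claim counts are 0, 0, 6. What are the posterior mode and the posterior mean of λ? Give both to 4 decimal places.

MAP = 1.9483, posterior mean = 2.1207

Σ counts = 6. Posterior: Gamma(shape = 6.3+6 = 12.3, rate = 2.8+3 = 5.8).
Mode = (α−1)/β = 11.3/5.8 = 1.9483.
Mean = α/β = 12.3/5.8 = 2.1207.
Right-skewed posterior ⇒ mode < mean.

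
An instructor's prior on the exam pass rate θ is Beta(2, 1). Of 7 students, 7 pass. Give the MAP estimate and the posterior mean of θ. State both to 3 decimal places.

Posterior: Beta(2+7, 1+0) = Beta(9, 1).
Since β = 1 ≤ 1 and α > 1, the Beta density is monotone increasing on [0,1]; the mode is at 1.
Mean = 9/(9+1) = 0.900.

MAP = 1.000; posterior mean = 0.900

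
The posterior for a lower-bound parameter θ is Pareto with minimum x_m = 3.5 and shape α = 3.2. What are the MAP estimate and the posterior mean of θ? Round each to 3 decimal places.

The Pareto density is strictly decreasing on [x_m, ∞), so the mode is x_m = 3.500.
Mean = α·x_m/(α−1) = 3.2·3.5/2.2 = 5.091.

MAP estimate = 3.500, posterior mean = 5.091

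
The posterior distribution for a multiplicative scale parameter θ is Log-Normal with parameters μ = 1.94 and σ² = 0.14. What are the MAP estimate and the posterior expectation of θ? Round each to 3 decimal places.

MAP estimate = 6.050, posterior expectation = 7.463

Mode = exp(μ − σ²) = exp(1.80) = 6.050.
Mean = exp(μ + σ²/2) = exp(2.010) = 7.463.
The posterior is right-skewed, so the mean exceeds the mode.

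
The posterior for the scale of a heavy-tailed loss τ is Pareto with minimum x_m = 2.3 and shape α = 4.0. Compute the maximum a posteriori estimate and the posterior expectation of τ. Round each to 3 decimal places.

The Pareto density is strictly decreasing on [x_m, ∞), so the mode is x_m = 2.300.
Mean = α·x_m/(α−1) = 4.0·2.3/3.0 = 3.067.

MAP = 2.300, posterior mean = 3.067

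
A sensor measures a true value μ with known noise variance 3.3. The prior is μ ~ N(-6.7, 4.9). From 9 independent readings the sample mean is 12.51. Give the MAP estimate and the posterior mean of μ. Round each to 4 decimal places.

Posterior for μ is Normal. Precision-weighted mean: (1/4.9·-6.7 + 9/3.3·12.51) / (1/4.9 + 9/3.3) = 11.1726.
A Normal posterior is symmetric, so mode = mean.

μ_MAP = 11.1726, E[μ|data] = 11.1726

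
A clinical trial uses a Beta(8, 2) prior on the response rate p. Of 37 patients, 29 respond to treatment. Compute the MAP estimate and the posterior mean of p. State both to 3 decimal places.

MAP = 0.800; posterior mean = 0.787

Posterior: Beta(8+29, 2+8) = Beta(37, 10).
Mode = (37−1)/(37+10−2) = 36/45 = 0.800.
Mean = 37/(37+10) = 37/47 = 0.787.
The mean is pulled below the mode by the posterior's left skew.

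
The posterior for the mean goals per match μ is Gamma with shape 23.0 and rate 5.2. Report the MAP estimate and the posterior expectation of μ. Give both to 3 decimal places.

μ_MAP = 4.231, E[μ|data] = 4.423

Mode = (α−1)/β = 22.0/5.2 = 4.231.
Mean = α/β = 23.0/5.2 = 4.423.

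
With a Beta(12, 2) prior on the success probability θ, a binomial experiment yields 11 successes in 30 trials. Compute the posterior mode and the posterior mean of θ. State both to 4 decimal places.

Posterior: Beta(12+11, 2+19) = Beta(23, 21).
Mode = (23−1)/(23+21−2) = 22/42 = 0.5238.
Mean = 23/(23+21) = 23/44 = 0.5227.
Left-skewed posterior ⇒ mean < mode.

posterior mode = 0.5238, posterior mean = 0.5227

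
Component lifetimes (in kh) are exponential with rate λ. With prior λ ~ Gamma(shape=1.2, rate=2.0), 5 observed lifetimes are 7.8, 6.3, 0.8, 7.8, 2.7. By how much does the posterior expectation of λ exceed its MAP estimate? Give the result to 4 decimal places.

0.0365

Σ times = 25.4. Posterior: Gamma(shape = 1.2+5 = 6.2, rate = 2.0+25.4 = 27.4).
Mode = (α−1)/β = 5.2/27.4 = 0.1898.
Mean = α/β = 6.2/27.4 = 0.2263.
Difference = 0.2263 − 0.1898 = 0.0365.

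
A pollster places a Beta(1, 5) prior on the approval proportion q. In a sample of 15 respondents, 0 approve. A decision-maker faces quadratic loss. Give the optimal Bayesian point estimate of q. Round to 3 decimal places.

Posterior: Beta(1+0, 5+15) = Beta(1, 20).
Since α = 1 ≤ 1 and β > 1, the Beta density is monotone decreasing on [0,1]; the mode is at 0.
Mean = 1/(1+20) = 0.048.
Quadratic loss ⇒ the optimal estimator is the posterior mean.

0.048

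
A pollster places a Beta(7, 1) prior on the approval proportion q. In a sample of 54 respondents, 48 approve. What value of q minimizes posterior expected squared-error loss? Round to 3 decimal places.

Posterior: Beta(7+48, 1+6) = Beta(55, 7).
Mode = (55−1)/(55+7−2) = 54/60 = 0.900.
Mean = 55/(55+7) = 55/62 = 0.887.
Squared-error loss ⇒ the optimal estimator is the posterior mean.

0.887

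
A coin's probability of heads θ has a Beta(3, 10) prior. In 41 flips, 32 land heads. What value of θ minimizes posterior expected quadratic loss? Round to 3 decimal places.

Posterior: Beta(3+32, 10+9) = Beta(35, 19).
Mode = (35−1)/(35+19−2) = 34/52 = 0.654.
Mean = 35/(35+19) = 35/54 = 0.648.
Quadratic loss ⇒ the optimal estimator is the posterior mean.

0.648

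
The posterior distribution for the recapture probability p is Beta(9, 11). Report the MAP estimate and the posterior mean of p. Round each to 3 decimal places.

MAP estimate = 0.444, posterior mean = 0.450

Mode = (9−1)/(9+11−2) = 8/18 = 0.444.
Mean = 9/(9+11) = 9/20 = 0.450.
Right-skewed posterior ⇒ mode < mean.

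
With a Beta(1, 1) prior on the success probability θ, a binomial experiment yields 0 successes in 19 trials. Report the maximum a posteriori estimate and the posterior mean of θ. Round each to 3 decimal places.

MAP = 0.000, posterior mean = 0.048

Posterior: Beta(1+0, 1+19) = Beta(1, 20).
Since α = 1 ≤ 1 and β > 1, the Beta density is monotone decreasing on [0,1]; the mode is at 0.
Mean = 1/(1+20) = 0.048.
The posterior is right-skewed, so the mean exceeds the mode.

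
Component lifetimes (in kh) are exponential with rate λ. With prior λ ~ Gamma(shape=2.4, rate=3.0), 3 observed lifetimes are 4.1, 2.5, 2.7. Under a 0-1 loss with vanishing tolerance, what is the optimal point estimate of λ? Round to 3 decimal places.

Σ times = 9.3. Posterior: Gamma(shape = 2.4+3 = 5.4, rate = 3.0+9.3 = 12.3).
Mode = (α−1)/β = 4.4/12.3 = 0.358.
Mean = α/β = 5.4/12.3 = 0.439.
This is the posterior mode — the MAP estimate.

0.358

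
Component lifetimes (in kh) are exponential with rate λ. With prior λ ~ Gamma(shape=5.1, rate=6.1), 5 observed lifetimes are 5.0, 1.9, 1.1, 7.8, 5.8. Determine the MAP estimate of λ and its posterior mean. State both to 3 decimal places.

Σ times = 21.6. Posterior: Gamma(shape = 5.1+5 = 10.1, rate = 6.1+21.6 = 27.7).
Mode = (α−1)/β = 9.1/27.7 = 0.329.
Mean = α/β = 10.1/27.7 = 0.365.
The posterior is right-skewed, so the mean exceeds the mode.

MAP estimate = 0.329, posterior mean = 0.365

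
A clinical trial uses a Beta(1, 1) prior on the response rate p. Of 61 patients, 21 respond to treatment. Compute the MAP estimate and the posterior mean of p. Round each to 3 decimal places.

MAP = 0.344; posterior mean = 0.349

Posterior: Beta(1+21, 1+40) = Beta(22, 41).
Mode = (22−1)/(22+41−2) = 21/61 = 0.344.
With a flat prior the MAP equals the MLE, 21/61.
Mean = 22/(22+41) = 22/63 = 0.349.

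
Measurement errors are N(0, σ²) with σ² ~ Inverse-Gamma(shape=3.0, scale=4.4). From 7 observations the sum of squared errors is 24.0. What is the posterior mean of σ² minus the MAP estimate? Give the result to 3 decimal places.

0.795

Posterior: Inverse-Gamma(shape = 3.0+7/2 = 6.5, scale = 4.4+24.0/2 = 16.4).
Mode = β/(α+1) = 16.4/7.5 = 2.187.
Mean = β/(α−1) = 16.4/5.5 = 2.982.
Difference = 2.982 − 2.187 = 0.795.
Right-skewed posterior ⇒ mode < mean.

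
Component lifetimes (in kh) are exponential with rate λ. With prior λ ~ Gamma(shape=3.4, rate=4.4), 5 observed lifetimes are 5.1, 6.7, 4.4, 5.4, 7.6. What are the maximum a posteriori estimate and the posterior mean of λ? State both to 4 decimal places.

Σ times = 29.2. Posterior: Gamma(shape = 3.4+5 = 8.4, rate = 4.4+29.2 = 33.6).
Mode = (α−1)/β = 7.4/33.6 = 0.2202.
Mean = α/β = 8.4/33.6 = 0.2500.

λ_MAP = 0.2202, E[λ|data] = 0.2500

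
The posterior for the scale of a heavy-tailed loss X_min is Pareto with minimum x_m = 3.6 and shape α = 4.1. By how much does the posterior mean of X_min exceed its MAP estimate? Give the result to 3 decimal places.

The Pareto density is strictly decreasing on [x_m, ∞), so the mode is x_m = 3.600.
Mean = α·x_m/(α−1) = 4.1·3.6/3.1 = 4.761.
Difference = 4.761 − 3.600 = 1.161.
Mean > mode: the posterior has a right tail.

1.161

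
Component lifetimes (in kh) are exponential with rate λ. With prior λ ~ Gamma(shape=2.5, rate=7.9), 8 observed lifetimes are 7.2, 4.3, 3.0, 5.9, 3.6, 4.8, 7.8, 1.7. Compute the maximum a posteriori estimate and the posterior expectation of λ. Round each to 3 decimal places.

MAP = 0.206, posterior mean = 0.227

Σ times = 38.3. Posterior: Gamma(shape = 2.5+8 = 10.5, rate = 7.9+38.3 = 46.2).
Mode = (α−1)/β = 9.5/46.2 = 0.206.
Mean = α/β = 10.5/46.2 = 0.227.
Mean > mode: the posterior has a right tail.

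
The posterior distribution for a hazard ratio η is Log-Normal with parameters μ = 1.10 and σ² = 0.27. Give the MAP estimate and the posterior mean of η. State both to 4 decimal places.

Mode = exp(μ − σ²) = exp(0.83) = 2.2933.
Mean = exp(μ + σ²/2) = exp(1.235) = 3.4384.

MAP = 2.2933, posterior mean = 3.4384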